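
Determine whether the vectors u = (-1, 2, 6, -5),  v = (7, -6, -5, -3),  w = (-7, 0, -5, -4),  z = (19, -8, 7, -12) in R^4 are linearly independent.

The matrix [u|v|w|z] has determinant 0.
A zero determinant means the columns are linearly dependent.
Indeed 2u + 2v - w - z = 0.

linearly dependent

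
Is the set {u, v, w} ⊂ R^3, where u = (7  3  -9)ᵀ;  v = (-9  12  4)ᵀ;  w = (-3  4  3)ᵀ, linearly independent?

Place the vectors as rows of a 3×3 matrix and reduce to echelon form.
The reduction yields 3 nonzero rows, so the rank is 3.
Since rank = 3 (the number of vectors), the set is linearly independent.

linearly independent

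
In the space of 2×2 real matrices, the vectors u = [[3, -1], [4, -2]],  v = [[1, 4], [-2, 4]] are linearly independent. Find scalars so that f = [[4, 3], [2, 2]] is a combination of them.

Take coordinate vectors relative to {E₁₁, E₁₂, E₂₁, E₂₂}.
Since u, v are independent, the coefficients expressing f are uniquely determined by a linear system.
Row-reducing the augmented matrix gives the unique coefficients (c₁, c₂) = (1, 1).

f = u + v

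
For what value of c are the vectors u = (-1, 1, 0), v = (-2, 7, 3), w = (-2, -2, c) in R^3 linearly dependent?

c = -12/5

The vectors are dependent exactly when the determinant of the matrix with rows u, v, w vanishes.
Cofactor expansion gives det = -5*c - 12.
Setting this to zero gives c = -12/5.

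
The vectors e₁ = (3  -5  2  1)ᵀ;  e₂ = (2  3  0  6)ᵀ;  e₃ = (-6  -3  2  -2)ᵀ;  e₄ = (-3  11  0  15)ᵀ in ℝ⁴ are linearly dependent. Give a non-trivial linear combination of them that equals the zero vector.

e₁ - 3e₂ - e₃ + e₄ = 0

Write the vectors as columns of a matrix and find a nonzero vector in its null space.
A generator of the null space is (1, -3, -1, 1).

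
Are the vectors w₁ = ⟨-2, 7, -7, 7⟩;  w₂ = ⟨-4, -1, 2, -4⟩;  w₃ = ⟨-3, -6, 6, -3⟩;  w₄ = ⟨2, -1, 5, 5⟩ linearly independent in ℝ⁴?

The matrix [w₁|w₂|w₃|w₄] has determinant -990.
A nonzero determinant means the columns are linearly independent.

linearly independent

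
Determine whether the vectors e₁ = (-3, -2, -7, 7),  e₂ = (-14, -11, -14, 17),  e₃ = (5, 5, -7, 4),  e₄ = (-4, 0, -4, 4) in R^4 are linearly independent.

Form the 4×4 matrix with these as columns; its determinant is 0.
A zero determinant means the columns are linearly dependent.

linearly dependent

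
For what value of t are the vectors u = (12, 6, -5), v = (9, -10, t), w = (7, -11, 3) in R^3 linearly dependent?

t = 13/6

The vectors are dependent exactly when the determinant of the matrix with rows u, v, w vanishes.
Expanding, det = 174*t - 377.
Solving 174*t - 377 = 0 yields t = 13/6.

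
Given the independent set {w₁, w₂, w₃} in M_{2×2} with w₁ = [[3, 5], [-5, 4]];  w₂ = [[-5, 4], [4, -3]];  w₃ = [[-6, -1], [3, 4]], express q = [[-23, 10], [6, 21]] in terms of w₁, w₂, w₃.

Work in coordinates with respect to the standard basis {E₁₁, E₁₂, E₂₁, E₂₂}.
Write q = c₁w₁ + … + c₃w₃ and equate components.
Back-substitution yields (c₁, c₂, c₃) = (2, 1, 4).

q = 2w₁ + w₂ + 4w₃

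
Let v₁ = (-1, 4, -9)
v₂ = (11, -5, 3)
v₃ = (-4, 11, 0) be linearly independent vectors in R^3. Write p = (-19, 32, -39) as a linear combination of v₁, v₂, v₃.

Set up the augmented matrix [v₁ | v₂ | v₃ | p] and row-reduce.
The system has the unique solution (c₁, c₂, c₃) = (4, -1, 1).

p = 4v₁ - v₂ + v₃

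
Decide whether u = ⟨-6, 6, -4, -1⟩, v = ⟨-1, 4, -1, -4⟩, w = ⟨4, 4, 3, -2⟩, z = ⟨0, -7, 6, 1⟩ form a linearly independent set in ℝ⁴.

linearly independent

The matrix [u|v|w|z] has determinant 885.
A nonzero determinant means the columns are linearly independent.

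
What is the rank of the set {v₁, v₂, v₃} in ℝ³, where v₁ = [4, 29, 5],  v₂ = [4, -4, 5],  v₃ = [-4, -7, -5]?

Put the 3×3 matrix [v₁|v₂|v₃] into echelon form.
Exactly 2 pivots survive; hence the rank is 2.

rank 2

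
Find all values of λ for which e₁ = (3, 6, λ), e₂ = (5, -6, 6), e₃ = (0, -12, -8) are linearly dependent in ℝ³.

λ = 10

Dependence holds iff the 3×3 matrix [e₁ e₂ e₃] is singular.
Expanding, det = 600 - 60*λ.
Solving 600 - 60*λ = 0 yields λ = 10.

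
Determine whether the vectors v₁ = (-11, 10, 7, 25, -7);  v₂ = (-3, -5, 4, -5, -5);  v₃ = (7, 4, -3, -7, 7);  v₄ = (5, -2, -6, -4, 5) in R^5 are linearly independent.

Row-reduce the matrix whose columns are v₁, v₂, v₃, v₄.
The reduction yields 3 nonzero rows, so the rank is 3.
Since rank 3 < 4, the set is linearly dependent.

linearly dependent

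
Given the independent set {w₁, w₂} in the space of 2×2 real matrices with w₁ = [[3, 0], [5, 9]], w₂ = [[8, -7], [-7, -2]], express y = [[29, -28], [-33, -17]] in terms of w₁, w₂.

y = -w₁ + 4w₂

Work in coordinates with respect to the standard basis {E₁₁, E₁₂, E₂₁, E₂₂}.
Write y = α₁w₁ + α₂w₂ and equate components.
Back-substitution yields (α₁, α₂) = (-1, 4).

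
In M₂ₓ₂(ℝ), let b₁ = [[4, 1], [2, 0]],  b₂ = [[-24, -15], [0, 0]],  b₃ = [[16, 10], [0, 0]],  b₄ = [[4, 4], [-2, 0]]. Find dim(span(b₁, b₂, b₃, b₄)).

2

Use coordinates relative to {E₁₁, E₁₂, E₂₁, E₂₂}.
Form the matrix with b₁, b₂, b₃, b₄ as columns and reduce.
Exactly 2 pivots survive; hence the rank is 2.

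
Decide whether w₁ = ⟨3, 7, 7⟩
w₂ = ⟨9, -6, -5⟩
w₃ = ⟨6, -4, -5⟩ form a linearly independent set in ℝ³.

Place the vectors as rows of a 3×3 matrix and reduce to echelon form.
The reduction yields 3 nonzero rows, so the rank is 3.
Since rank = 3 (the number of vectors), the set is linearly independent.

linearly independent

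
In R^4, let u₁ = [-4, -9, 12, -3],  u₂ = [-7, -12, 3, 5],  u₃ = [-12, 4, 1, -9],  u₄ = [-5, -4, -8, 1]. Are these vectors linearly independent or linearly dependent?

Row-reduce the matrix whose columns are u₁, u₂, u₃, u₄.
The reduction yields 4 nonzero rows, so the rank is 4.
Since rank = 4 (the number of vectors), the set is linearly independent.

linearly independent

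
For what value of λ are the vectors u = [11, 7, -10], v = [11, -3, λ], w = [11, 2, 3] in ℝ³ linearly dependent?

Place the vectors as rows of a 3×3 matrix; dependence ⇔ determinant zero.
The determinant works out to 55*λ - 880.
This vanishes exactly when λ = 16.

λ = 16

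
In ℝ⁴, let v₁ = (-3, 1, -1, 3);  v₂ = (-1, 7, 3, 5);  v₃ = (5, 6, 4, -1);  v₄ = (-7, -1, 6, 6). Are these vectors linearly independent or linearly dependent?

linearly independent

Row-reduce the matrix whose columns are v₁, v₂, v₃, v₄.
The reduction yields 4 nonzero rows, so the rank is 4.
Since rank = 4 (the number of vectors), the set is linearly independent.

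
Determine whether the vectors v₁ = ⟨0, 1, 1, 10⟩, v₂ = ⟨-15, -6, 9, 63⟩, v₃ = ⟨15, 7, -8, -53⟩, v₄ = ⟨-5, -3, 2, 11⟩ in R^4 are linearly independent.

linearly dependent

Form the 4×4 matrix with these as columns; its determinant is 0.
A zero determinant means the columns are linearly dependent.
Indeed v₁ - v₂ - v₃ = 0.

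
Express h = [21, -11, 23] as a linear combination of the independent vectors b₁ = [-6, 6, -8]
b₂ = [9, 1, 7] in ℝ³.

h = -2b₁ + b₂

Solve the system with b₁, b₂ as columns and h as the right-hand side.
Row-reducing the augmented matrix gives the unique coefficients (α₁, α₂) = (-2, 1).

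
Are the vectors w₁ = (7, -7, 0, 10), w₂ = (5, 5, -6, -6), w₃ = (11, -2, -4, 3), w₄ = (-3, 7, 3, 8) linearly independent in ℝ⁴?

linearly independent

The matrix [w₁|w₂|w₃|w₄] has determinant 2054.
A nonzero determinant means the columns are linearly independent.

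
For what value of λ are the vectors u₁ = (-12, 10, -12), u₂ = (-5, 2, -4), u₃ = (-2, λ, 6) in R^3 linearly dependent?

Dependence holds iff the 3×3 matrix [u₁ u₂ u₃] is singular.
Expanding, det = 12*λ + 188.
Setting this to zero gives λ = -47/3.

λ = -47/3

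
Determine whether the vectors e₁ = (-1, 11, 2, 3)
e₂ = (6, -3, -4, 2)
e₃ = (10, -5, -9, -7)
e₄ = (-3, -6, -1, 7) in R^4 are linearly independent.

Row-reduce the matrix whose columns are e₁, e₂, e₃, e₄.
The reduction yields 4 nonzero rows, so the rank is 4.
Since rank = 4 (the number of vectors), the set is linearly independent.

linearly independent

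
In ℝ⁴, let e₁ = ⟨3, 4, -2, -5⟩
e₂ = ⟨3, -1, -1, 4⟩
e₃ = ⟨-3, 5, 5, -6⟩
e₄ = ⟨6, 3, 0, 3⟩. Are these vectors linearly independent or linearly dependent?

linearly independent

Form the 4×4 matrix with these as columns; its determinant is -54.
A nonzero determinant means the columns are linearly independent.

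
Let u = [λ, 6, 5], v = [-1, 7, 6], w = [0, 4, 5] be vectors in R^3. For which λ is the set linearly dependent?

The vectors are dependent exactly when the determinant of the matrix with rows u, v, w vanishes.
The determinant works out to 11*λ + 10.
This vanishes exactly when λ = -10/11.

λ = -10/11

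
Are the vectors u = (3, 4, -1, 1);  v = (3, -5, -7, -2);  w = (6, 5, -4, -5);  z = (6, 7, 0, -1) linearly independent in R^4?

Form the 4×4 matrix with these as columns; its determinant is -432.
A nonzero determinant means the columns are linearly independent.

linearly independent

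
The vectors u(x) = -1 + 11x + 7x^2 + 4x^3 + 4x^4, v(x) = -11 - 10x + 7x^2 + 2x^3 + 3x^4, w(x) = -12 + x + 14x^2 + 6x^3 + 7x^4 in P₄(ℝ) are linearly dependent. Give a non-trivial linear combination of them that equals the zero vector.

Write each element as a vector in ℝ⁵ using {1, x, …, x^4}.
Write the vectors as columns of a matrix and find a nonzero vector in its null space.
A generator of the null space is (1, 1, -1).

u + v - w = 0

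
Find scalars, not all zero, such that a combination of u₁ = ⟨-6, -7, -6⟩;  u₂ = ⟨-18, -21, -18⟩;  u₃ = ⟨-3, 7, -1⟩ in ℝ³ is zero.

3u₁ - u₂ = 0

Solve the homogeneous system with u₁, u₂, u₃ as columns by row-reducing the coefficient matrix.
One solution (up to scaling) is (3, -1, 0).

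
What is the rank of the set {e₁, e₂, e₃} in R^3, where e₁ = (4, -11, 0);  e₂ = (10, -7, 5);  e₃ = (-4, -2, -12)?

Form the matrix with e₁, e₂, e₃ as columns and reduce.
There are 3 pivot columns, so rank = 3.

3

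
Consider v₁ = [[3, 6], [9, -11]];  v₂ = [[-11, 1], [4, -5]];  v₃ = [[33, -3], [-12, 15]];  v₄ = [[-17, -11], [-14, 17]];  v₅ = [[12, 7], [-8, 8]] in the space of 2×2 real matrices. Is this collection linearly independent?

linearly dependent

Take coordinates with respect to the standard basis {E₁₁, E₁₂, E₂₁, E₂₂}.
There are 5 vectors in a 4-dimensional space, so they cannot be linearly independent.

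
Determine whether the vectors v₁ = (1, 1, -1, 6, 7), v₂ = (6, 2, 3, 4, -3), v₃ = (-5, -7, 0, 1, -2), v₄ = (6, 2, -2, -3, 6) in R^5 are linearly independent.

linearly independent

Row-reduce the matrix whose columns are v₁, v₂, v₃, v₄.
The reduction yields 4 nonzero rows, so the rank is 4.
Since rank = 4 (the number of vectors), the set is linearly independent.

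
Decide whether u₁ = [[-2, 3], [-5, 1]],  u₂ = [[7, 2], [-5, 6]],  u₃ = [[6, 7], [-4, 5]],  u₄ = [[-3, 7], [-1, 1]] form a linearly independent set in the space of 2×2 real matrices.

Take coordinates with respect to the standard basis {E₁₁, E₁₂, E₂₁, E₂₂}.
Row-reduce the matrix whose columns are u₁, u₂, u₃, u₄.
The reduction yields 4 nonzero rows, so the rank is 4.
Since rank = 4 (the number of vectors), the set is linearly independent.

linearly independent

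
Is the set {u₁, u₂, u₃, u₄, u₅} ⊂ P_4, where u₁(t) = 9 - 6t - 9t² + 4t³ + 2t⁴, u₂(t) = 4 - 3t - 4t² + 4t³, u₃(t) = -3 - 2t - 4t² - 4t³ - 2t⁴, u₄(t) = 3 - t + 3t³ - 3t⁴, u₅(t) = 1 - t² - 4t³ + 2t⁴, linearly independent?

linearly dependent

Take coordinates with respect to the standard basis {1, t, …, t⁴}.
The matrix [u₁|u₂|u₃|u₄|u₅] has determinant 0.
A zero determinant means the columns are linearly dependent.
Indeed u₁ - 2u₂ - u₅ = 0.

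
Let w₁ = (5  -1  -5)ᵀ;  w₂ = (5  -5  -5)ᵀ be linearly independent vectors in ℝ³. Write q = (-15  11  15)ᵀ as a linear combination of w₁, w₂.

q = -w₁ - 2w₂

Since w₁, w₂ are independent, the coefficients expressing q are uniquely determined by a linear system.
Back-substitution yields (a₁, a₂) = (-1, -2).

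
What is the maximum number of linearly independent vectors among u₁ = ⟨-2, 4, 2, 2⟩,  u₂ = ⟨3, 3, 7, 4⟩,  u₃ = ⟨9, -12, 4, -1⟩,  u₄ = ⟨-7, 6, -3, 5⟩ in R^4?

Put the 4×4 matrix [u₁|u₂|u₃|u₄] into echelon form.
The echelon form has 4 nonzero rows, so the rank is 4.

4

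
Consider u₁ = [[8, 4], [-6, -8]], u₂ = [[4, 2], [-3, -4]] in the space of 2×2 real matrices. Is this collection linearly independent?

linearly dependent

Take coordinates with respect to the standard basis {E₁₁, E₁₂, E₂₁, E₂₂}.
One vector is a scalar multiple of another, so the set is dependent.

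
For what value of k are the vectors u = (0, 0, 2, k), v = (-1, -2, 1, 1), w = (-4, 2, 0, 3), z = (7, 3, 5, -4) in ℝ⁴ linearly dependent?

k = 1/2

The vectors are dependent exactly when the determinant of the matrix with rows u, v, w, z vanishes.
Cofactor expansion gives det = 76*k - 38.
This vanishes exactly when k = 1/2.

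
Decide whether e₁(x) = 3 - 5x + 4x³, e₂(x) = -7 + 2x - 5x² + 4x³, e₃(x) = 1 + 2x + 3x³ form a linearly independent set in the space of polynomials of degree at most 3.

Take coordinates with respect to the standard basis {1, x, …, x³}.
Place the vectors as rows of a 3×4 matrix and reduce to echelon form.
The reduction yields 3 nonzero rows, so the rank is 3.
Since rank = 3 (the number of vectors), the set is linearly independent.

linearly independent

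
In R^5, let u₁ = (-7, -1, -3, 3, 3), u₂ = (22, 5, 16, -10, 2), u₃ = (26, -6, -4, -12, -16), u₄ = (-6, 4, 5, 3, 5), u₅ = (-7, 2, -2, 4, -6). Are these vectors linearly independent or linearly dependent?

The matrix [u₁|u₂|u₃|u₄|u₅] has determinant 0.
A zero determinant means the columns are linearly dependent.

linearly dependent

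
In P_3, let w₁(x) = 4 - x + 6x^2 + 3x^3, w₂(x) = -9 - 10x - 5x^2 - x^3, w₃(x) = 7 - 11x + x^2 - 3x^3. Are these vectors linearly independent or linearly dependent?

linearly independent

Take coordinates with respect to the standard basis {1, x, …, x^3}.
Row-reduce the matrix whose columns are w₁, w₂, w₃.
The reduction yields 3 nonzero rows, so the rank is 3.
Since rank = 3 (the number of vectors), the set is linearly independent.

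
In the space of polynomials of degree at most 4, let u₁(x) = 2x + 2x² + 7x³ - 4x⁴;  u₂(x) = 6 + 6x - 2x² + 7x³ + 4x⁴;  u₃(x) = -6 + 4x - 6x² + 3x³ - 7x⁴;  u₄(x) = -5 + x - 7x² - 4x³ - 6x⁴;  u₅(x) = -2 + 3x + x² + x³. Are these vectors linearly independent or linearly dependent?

Take coordinates with respect to the standard basis {1, x, …, x⁴}.
The matrix [u₁|u₂|u₃|u₄|u₅] has determinant -5700.
A nonzero determinant means the columns are linearly independent.

linearly independent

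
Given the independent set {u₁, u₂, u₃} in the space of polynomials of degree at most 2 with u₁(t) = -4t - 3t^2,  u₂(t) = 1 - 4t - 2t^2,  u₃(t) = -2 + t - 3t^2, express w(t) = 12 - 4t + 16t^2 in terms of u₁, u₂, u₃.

w = -4u₁ + 4u₂ - 4u₃

Identify each element with its coordinate vector in ℝ³ via {1, t, t^2}.
Solve the system with u₁, u₂, u₃ as columns and w as the right-hand side.
Back-substitution yields (α₁, α₂, α₃) = (-4, 4, -4).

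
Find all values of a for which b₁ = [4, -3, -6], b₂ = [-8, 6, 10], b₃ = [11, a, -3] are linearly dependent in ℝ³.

a = -33/4

Dependence holds iff the 3×3 matrix [b₁ b₂ b₃] is singular.
Cofactor expansion gives det = 8*a + 66.
This vanishes exactly when a = -33/4.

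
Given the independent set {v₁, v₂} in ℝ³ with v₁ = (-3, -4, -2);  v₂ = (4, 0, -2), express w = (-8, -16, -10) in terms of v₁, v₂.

w = 4v₁ + v₂

Set up the augmented matrix [v₁ | v₂ | w] and row-reduce.
Back-substitution yields (c₁, c₂) = (4, 1).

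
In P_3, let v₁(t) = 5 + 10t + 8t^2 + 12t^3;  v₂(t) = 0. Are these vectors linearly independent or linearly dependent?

Take coordinates with respect to the standard basis {1, t, …, t^3}.
One of the vectors is the zero vector, so the set is linearly dependent.

linearly dependent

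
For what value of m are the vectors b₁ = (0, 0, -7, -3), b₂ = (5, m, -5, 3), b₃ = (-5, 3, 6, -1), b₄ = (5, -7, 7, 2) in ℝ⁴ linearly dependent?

Place the vectors as rows of a 4×4 matrix; dependence ⇔ determinant zero.
Expanding, det = 160*m + 260.
Solving 160*m + 260 = 0 yields m = -13/8.

m = -13/8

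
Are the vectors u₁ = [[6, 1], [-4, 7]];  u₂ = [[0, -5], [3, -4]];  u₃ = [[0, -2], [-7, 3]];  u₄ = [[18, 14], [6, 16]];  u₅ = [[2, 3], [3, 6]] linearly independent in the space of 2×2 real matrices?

Write each element as a coordinate vector in ℝ⁴ using {E₁₁, E₁₂, E₂₁, E₂₂}.
There are 5 vectors in a 4-dimensional space, so they cannot be linearly independent.

linearly dependent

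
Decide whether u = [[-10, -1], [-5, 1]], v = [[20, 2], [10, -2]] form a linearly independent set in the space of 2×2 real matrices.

linearly dependent

Write each element as a coordinate vector in ℝ⁴ using {E₁₁, E₁₂, E₂₁, E₂₂}.
Row-reduce the matrix whose columns are u, v.
The reduction yields 1 nonzero row, so the rank is 1.
Since rank 1 < 2, the set is linearly dependent.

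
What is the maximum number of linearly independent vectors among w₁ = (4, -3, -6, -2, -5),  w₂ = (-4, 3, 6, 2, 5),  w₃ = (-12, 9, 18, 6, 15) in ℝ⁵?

1

Put the 5×3 matrix [w₁|w₂|w₃] into echelon form.
Exactly 1 pivot survives; hence the rank is 1.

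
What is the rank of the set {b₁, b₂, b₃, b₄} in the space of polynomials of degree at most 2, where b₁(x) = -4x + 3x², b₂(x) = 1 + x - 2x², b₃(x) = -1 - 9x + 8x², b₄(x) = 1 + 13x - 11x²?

Pass to coordinate vectors with respect to the basis {1, x, x²}.
Row-reduce the 4×3 matrix with these as rows.
There are 2 pivot columns, so rank = 2.
(With 4 elements in a 3-dimensional space the rank is at most 3.)

rank 2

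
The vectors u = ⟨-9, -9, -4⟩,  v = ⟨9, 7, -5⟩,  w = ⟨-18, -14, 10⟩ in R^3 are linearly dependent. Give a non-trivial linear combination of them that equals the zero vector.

Set up α₁u + … + α₃w = 0 and solve the homogeneous system.
The free variable yields coefficients (0, 2, 1) (any nonzero multiple also works).

2v + w = 0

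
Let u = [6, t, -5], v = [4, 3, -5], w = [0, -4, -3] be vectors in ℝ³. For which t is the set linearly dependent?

t = 47/6

Dependence holds iff the 3×3 matrix [u v w] is singular.
The determinant works out to 12*t - 94.
Setting this to zero gives t = 47/6.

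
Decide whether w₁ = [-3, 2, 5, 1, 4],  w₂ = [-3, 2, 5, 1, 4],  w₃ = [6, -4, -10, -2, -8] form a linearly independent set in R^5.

linearly dependent

Two of the vectors are equal, giving an immediate dependence.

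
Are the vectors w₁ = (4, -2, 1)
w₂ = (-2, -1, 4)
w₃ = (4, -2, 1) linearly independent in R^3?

linearly dependent

Two of the vectors are equal, giving an immediate dependence.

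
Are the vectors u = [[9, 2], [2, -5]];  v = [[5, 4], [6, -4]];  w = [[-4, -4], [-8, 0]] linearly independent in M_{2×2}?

linearly independent

Take coordinates with respect to the standard basis {E₁₁, E₁₂, E₂₁, E₂₂}.
Row-reduce the matrix whose columns are u, v, w.
The reduction yields 3 nonzero rows, so the rank is 3.
Since rank = 3 (the number of vectors), the set is linearly independent.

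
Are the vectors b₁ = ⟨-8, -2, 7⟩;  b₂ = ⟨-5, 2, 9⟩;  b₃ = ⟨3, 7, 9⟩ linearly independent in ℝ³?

linearly independent

Form the 3×3 matrix with these as columns; its determinant is -71.
A nonzero determinant means the columns are linearly independent.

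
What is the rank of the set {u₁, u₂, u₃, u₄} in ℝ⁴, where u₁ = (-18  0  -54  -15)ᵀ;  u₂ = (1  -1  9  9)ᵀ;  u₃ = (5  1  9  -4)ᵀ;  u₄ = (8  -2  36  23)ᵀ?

Row-reduce the 4×4 matrix with these as rows.
The echelon form has 2 nonzero rows, so the rank is 2.

rank 2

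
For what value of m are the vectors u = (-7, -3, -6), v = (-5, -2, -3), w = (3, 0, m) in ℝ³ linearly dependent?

m = -9

Place the vectors as rows of a 3×3 matrix; dependence ⇔ determinant zero.
Expanding, det = -m - 9.
Setting this to zero gives m = -9.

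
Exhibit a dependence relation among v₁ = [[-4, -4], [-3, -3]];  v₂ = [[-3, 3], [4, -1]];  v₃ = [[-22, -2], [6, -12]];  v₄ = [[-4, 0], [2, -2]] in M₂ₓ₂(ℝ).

2v₁ + 2v₂ - v₃ + 2v₄ = 0

Take coordinates with respect to {E₁₁, E₁₂, E₂₁, E₂₂}.
Write the vectors as columns of a matrix and find a nonzero vector in its null space.
A generator of the null space is (2, 2, -1, 2).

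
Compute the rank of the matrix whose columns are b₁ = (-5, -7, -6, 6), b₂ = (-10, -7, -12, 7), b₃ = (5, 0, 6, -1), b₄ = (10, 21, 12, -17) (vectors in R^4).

Put the 4×4 matrix [b₁|b₂|b₃|b₄] into echelon form.
Reduction leaves 2 leading entries, giving rank 2.

2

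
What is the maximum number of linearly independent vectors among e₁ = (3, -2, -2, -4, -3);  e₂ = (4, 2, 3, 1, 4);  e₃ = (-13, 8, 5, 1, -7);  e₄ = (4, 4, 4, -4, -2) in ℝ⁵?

3

Apply Gaussian elimination to the matrix whose rows are e₁, e₂, e₃, e₄.
There are 3 pivot columns, so rank = 3.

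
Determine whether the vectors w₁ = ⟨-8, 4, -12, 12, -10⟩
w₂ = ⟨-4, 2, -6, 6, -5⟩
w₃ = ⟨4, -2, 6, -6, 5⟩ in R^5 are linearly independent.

Place the vectors as rows of a 3×5 matrix and reduce to echelon form.
The reduction yields 1 nonzero row, so the rank is 1.
Since rank 1 < 3, the set is linearly dependent.
Indeed w₁ - 2w₂ = 0.

linearly dependent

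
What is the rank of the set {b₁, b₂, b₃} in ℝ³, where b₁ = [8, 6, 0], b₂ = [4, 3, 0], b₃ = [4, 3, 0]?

Put the 3×3 matrix [b₁|b₂|b₃] into echelon form.
The echelon form has 1 nonzero row, so the rank is 1.

rank 1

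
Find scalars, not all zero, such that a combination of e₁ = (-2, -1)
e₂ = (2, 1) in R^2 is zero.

Row-reduce the matrix with e₁, e₂ as columns; the null space gives the coefficients.
The free variable yields coefficients (1, 1) (any nonzero multiple also works).

e₁ + e₂ = 0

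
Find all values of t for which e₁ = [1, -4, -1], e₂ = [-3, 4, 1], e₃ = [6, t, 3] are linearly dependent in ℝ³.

Dependence holds iff the 3×3 matrix [e₁ e₂ e₃] is singular.
Expanding, det = 2*t - 24.
Setting this to zero gives t = 12.

t = 12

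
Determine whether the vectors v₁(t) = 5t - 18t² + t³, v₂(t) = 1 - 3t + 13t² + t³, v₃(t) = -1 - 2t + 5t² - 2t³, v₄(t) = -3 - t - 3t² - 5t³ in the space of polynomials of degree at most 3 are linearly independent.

Write each element as a coordinate vector in ℝ⁴ using {1, t, …, t³}.
Form the 4×4 matrix with these as columns; its determinant is 0.
A zero determinant means the columns are linearly dependent.
Indeed v₁ + v₂ + v₃ = 0.

linearly dependent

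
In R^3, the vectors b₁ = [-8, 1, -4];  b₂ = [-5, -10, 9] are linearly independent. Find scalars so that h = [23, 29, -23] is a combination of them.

Since b₁, b₂ are independent, the coefficients expressing h are uniquely determined by a linear system.
The system has the unique solution (α₁, α₂) = (-1, -3).

h = -b₁ - 3b₂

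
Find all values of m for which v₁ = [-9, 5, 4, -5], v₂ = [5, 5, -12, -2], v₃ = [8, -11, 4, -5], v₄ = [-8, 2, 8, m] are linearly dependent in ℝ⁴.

Place the vectors as rows of a 4×4 matrix; dependence ⇔ determinant zero.
The determinant works out to 48*m - 1152.
This vanishes exactly when m = 24.

m = 24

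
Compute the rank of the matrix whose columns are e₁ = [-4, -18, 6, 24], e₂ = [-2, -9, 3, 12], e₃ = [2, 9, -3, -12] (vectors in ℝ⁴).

1

Row-reduce the 3×4 matrix with these as rows.
Exactly 1 pivot survives; hence the rank is 1.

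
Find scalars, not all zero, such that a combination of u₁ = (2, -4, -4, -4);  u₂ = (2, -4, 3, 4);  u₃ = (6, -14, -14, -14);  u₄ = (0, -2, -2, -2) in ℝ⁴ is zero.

3u₁ - u₃ + u₄ = 0

Write the vectors as columns of a matrix and find a nonzero vector in its null space.
A generator of the null space is (3, 0, -1, 1).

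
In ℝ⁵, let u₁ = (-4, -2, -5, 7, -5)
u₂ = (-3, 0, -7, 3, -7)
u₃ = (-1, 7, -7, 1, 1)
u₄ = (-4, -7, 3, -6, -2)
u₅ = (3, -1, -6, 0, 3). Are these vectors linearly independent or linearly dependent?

Row-reduce the matrix whose columns are u₁, u₂, u₃, u₄, u₅.
The reduction yields 5 nonzero rows, so the rank is 5.
Since rank = 5 (the number of vectors), the set is linearly independent.

linearly independent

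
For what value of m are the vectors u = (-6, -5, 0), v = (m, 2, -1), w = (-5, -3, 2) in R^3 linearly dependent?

m = 31/10

Place the vectors as rows of a 3×3 matrix; dependence ⇔ determinant zero.
Expanding, det = 10*m - 31.
Solving 10*m - 31 = 0 yields m = 31/10.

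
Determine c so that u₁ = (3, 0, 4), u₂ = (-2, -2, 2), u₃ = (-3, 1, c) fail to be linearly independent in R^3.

Place the vectors as rows of a 3×3 matrix; dependence ⇔ determinant zero.
Cofactor expansion gives det = -6*c - 38.
Solving -6*c - 38 = 0 yields c = -19/3.

c = -19/3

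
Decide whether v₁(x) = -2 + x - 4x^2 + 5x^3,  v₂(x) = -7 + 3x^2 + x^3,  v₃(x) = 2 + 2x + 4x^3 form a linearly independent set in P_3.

Take coordinates with respect to the standard basis {1, x, …, x^3}.
Row-reduce the matrix whose columns are v₁, v₂, v₃.
The reduction yields 3 nonzero rows, so the rank is 3.
Since rank = 3 (the number of vectors), the set is linearly independent.

linearly independent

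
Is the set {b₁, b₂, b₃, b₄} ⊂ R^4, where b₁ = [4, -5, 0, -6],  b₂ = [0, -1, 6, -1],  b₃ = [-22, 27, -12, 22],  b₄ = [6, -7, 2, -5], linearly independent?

linearly dependent

Form the 4×4 matrix with these as columns; its determinant is 0.
A zero determinant means the columns are linearly dependent.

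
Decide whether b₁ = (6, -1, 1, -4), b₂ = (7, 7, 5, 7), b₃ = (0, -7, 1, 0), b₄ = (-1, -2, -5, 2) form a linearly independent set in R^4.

Form the 4×4 matrix with these as columns; its determinant is 2800.
A nonzero determinant means the columns are linearly independent.

linearly independent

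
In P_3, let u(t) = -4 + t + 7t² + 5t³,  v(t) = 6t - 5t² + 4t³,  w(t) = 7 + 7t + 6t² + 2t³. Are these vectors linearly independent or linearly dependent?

Write each element as a coordinate vector in ℝ⁴ using {1, t, …, t³}.
Place the vectors as rows of a 3×4 matrix and reduce to echelon form.
The reduction yields 3 nonzero rows, so the rank is 3.
Since rank = 3 (the number of vectors), the set is linearly independent.

linearly independent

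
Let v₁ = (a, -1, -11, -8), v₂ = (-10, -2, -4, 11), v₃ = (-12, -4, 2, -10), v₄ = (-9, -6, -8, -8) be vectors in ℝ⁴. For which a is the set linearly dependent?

Dependence holds iff the 4×4 matrix [v₁ v₂ v₃ v₄] is singular.
Expanding, det = 564*a - 8178.
This vanishes exactly when a = 29/2.

a = 29/2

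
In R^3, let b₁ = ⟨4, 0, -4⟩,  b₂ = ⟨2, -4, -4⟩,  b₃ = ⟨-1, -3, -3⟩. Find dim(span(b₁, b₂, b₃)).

dim = 3

Apply Gaussian elimination to the matrix whose rows are b₁, b₂, b₃.
Reduction leaves 3 leading entries, giving rank 3.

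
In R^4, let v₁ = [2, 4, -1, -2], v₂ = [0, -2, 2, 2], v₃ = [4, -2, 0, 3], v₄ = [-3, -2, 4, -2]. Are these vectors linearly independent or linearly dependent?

Row-reduce the matrix whose columns are v₁, v₂, v₃, v₄.
The reduction yields 4 nonzero rows, so the rank is 4.
Since rank = 4 (the number of vectors), the set is linearly independent.

linearly independent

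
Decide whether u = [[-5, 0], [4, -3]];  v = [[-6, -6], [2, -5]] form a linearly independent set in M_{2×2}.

Write each element as a coordinate vector in ℝ⁴ using {E₁₁, E₁₂, E₂₁, E₂₂}.
Row-reduce the matrix whose columns are u, v.
The reduction yields 2 nonzero rows, so the rank is 2.
Since rank = 2 (the number of vectors), the set is linearly independent.

linearly independent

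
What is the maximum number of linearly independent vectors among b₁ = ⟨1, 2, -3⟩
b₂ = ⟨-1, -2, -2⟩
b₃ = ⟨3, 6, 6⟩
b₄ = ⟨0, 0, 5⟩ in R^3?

Apply Gaussian elimination to the matrix whose rows are b₁, b₂, b₃, b₄.
The echelon form has 2 nonzero rows, so the rank is 2.
(With 4 elements in a 3-dimensional space the rank is at most 3.)

2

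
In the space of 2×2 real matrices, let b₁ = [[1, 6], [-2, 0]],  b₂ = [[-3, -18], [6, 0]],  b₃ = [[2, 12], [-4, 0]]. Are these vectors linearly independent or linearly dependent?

Take coordinates with respect to the standard basis {E₁₁, E₁₂, E₂₁, E₂₂}.
One vector is a scalar multiple of another, so the set is dependent.

linearly dependent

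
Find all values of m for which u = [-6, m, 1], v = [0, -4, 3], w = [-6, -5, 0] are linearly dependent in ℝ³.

m = -19/3

The vectors are dependent exactly when the determinant of the matrix with rows u, v, w vanishes.
Cofactor expansion gives det = -18*m - 114.
Solving -18*m - 114 = 0 yields m = -19/3.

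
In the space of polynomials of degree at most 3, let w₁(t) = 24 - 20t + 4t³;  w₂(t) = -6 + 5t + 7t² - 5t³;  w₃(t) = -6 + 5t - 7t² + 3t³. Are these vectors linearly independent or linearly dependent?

linearly dependent

Write each element as a coordinate vector in ℝ⁴ using {1, t, …, t³}.
Row-reduce the matrix whose columns are w₁, w₂, w₃.
The reduction yields 2 nonzero rows, so the rank is 2.
Since rank 2 < 3, the set is linearly dependent.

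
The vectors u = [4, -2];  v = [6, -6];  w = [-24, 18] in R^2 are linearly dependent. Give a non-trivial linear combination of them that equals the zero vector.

Write the vectors as columns of a matrix and find a nonzero vector in its null space.
The free variable yields coefficients (3, 2, 1) (any nonzero multiple also works).

3u + 2v + w = 0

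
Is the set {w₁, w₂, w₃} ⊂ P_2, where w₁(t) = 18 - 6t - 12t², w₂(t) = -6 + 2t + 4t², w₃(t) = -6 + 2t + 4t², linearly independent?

linearly dependent

Write each element as a coordinate vector in ℝ³ using {1, t, t²}.
Row-reduce the matrix whose columns are w₁, w₂, w₃.
The reduction yields 1 nonzero row, so the rank is 1.
Since rank 1 < 3, the set is linearly dependent.
Indeed w₁ + 3w₂ = 0.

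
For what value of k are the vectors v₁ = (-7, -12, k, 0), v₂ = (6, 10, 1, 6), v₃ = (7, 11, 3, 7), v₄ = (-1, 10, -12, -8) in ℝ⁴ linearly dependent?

k = -41/2

The set is linearly dependent precisely when det[v₁; v₂; v₃; v₄] = 0.
Expanding, det = 28*k + 574.
Solving 28*k + 574 = 0 yields k = -41/2.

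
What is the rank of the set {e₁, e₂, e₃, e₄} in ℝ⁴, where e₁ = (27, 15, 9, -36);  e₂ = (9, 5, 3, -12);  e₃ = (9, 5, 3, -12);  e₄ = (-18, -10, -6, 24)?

Apply Gaussian elimination to the matrix whose rows are e₁, e₂, e₃, e₄.
Reduction leaves 1 leading entry, giving rank 1.

1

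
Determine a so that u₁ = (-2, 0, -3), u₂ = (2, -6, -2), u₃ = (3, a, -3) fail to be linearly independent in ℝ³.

a = -9

The vectors are dependent exactly when the determinant of the matrix with rows u₁, u₂, u₃ vanishes.
The determinant works out to -10*a - 90.
Setting this to zero gives a = -9.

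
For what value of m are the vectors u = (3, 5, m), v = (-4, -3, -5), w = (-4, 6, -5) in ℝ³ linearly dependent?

Dependence holds iff the 3×3 matrix [u v w] is singular.
Cofactor expansion gives det = 135 - 36*m.
Setting this to zero gives m = 15/4.

m = 15/4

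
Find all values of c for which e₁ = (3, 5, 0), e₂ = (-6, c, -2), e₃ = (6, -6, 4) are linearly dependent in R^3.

c = -2

The vectors are dependent exactly when the determinant of the matrix with rows e₁, e₂, e₃ vanishes.
The determinant works out to 12*c + 24.
This vanishes exactly when c = -2.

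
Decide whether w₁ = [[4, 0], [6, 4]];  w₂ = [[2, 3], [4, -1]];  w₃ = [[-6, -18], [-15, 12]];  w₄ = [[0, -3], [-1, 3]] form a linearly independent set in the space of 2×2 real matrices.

linearly dependent

Write each element as a coordinate vector in ℝ⁴ using {E₁₁, E₁₂, E₂₁, E₂₂}.
Form the 4×4 matrix with these as columns; its determinant is 0.
A zero determinant means the columns are linearly dependent.
Indeed 3w₁ - 12w₂ - 2w₃ = 0.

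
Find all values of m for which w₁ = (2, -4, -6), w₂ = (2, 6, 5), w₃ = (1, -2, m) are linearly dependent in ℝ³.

m = -3

The vectors are dependent exactly when the determinant of the matrix with rows w₁, w₂, w₃ vanishes.
Cofactor expansion gives det = 20*m + 60.
This vanishes exactly when m = -3.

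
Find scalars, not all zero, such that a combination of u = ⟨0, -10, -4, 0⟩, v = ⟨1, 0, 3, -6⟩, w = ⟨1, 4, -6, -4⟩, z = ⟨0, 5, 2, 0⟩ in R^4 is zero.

u + 2z = 0

Row-reduce the matrix with u, v, w, z as columns; the null space gives the coefficients.
A generator of the null space is (1, 0, 0, 2).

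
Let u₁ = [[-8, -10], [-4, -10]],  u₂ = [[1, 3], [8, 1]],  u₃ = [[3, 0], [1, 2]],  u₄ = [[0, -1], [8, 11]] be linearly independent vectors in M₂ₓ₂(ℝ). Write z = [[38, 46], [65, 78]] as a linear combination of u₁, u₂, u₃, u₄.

Take coordinate vectors relative to {E₁₁, E₁₂, E₂₁, E₂₂}.
Set up the augmented matrix [u₁ | u₂ | u₃ | u₄ | z] and row-reduce.
The system has the unique solution (a₁, …, a₄) = (-4, 3, 1, 3).

z = -4u₁ + 3u₂ + u₃ + 3u₄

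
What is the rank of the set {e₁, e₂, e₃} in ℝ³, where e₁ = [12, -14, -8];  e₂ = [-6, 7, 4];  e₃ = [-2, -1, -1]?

Put the 3×3 matrix [e₁|e₂|e₃] into echelon form.
The echelon form has 2 nonzero rows, so the rank is 2.

2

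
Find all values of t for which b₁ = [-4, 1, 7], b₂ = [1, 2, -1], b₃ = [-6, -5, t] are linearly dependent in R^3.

Dependence holds iff the 3×3 matrix [b₁ b₂ b₃] is singular.
Expanding, det = 75 - 9*t.
Setting this to zero gives t = 25/3.

t = 25/3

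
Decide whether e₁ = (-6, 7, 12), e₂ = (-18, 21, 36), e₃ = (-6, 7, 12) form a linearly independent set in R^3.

linearly dependent

The matrix [e₁|e₂|e₃] has determinant 0.
A zero determinant means the columns are linearly dependent.
Indeed 3e₁ - e₂ = 0.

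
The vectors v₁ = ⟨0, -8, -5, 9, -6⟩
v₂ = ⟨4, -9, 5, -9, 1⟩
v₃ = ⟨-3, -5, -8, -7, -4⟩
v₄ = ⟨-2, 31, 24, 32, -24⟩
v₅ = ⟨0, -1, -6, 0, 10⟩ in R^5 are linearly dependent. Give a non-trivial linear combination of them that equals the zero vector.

2v₂ + 2v₃ + v₄ + 3v₅ = 0

Write the vectors as columns of a matrix and find a nonzero vector in its null space.
A generator of the null space is (0, 2, 2, 1, 3).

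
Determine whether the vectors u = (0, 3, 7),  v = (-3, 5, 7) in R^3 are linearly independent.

Row-reduce the matrix whose columns are u, v.
The reduction yields 2 nonzero rows, so the rank is 2.
Since rank = 2 (the number of vectors), the set is linearly independent.

linearly independent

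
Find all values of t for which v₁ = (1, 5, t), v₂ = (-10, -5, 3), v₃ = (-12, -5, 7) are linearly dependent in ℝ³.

Dependence holds iff the 3×3 matrix [v₁ v₂ v₃] is singular.
Expanding, det = 150 - 10*t.
This vanishes exactly when t = 15.

t = 15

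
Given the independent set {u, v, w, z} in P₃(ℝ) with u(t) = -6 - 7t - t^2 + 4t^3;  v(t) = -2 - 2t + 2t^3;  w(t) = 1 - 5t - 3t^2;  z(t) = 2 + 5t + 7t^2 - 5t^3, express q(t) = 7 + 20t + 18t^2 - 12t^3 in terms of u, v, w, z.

Identify each element with its coordinate vector in ℝ⁴ via {1, t, …, t^3}.
Set up the augmented matrix [u | v | w | z | q] and row-reduce.
Back-substitution yields (a₁, …, a₄) = (-1, 1, -1, 2).

q = -u + v - w + 2z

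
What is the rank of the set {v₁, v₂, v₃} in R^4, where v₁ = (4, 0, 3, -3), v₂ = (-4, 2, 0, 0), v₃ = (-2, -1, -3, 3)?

Row-reduce the 3×4 matrix with these as rows.
There are 2 pivot columns, so rank = 2.

2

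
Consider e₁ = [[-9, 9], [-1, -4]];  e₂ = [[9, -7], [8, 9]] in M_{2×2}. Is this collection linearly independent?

linearly independent

Write each element as a coordinate vector in ℝ⁴ using {E₁₁, E₁₂, E₂₁, E₂₂}.
Place the vectors as rows of a 2×4 matrix and reduce to echelon form.
The reduction yields 2 nonzero rows, so the rank is 2.
Since rank = 2 (the number of vectors), the set is linearly independent.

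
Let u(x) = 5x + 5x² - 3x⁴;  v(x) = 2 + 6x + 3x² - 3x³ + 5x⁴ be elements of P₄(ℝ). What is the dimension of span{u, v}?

dim = 2

Represent each element by its coordinate vector in ℝ⁵.
Apply Gaussian elimination to the matrix whose rows are u, v.
There are 2 pivot columns, so rank = 2.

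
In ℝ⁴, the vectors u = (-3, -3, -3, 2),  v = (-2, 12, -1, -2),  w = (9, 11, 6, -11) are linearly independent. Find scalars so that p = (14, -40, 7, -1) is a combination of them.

Set up the augmented matrix [u | v | w | p] and row-reduce.
Back-substitution yields (c₁, c₂, c₃) = (1, -4, 1).

p = u - 4v + w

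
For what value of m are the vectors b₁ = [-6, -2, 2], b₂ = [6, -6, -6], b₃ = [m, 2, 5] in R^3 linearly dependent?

m = -8

The vectors are dependent exactly when the determinant of the matrix with rows b₁, b₂, b₃ vanishes.
The determinant works out to 24*m + 192.
Setting this to zero gives m = -8.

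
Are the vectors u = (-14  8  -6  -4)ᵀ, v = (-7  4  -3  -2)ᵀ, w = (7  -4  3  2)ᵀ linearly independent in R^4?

Place the vectors as rows of a 3×4 matrix and reduce to echelon form.
The reduction yields 1 nonzero row, so the rank is 1.
Since rank 1 < 3, the set is linearly dependent.
Indeed u - 2v = 0.

linearly dependent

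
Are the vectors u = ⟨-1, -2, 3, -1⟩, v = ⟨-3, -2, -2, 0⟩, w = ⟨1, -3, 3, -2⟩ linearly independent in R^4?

linearly independent

Place the vectors as rows of a 3×4 matrix and reduce to echelon form.
The reduction yields 3 nonzero rows, so the rank is 3.
Since rank = 3 (the number of vectors), the set is linearly independent.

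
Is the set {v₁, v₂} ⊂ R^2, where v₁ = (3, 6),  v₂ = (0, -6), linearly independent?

linearly independent

The matrix [v₁|v₂] has determinant -18.
A nonzero determinant means the columns are linearly independent.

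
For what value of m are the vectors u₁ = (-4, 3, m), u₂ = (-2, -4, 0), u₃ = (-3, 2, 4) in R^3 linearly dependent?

The vectors are dependent exactly when the determinant of the matrix with rows u₁, u₂, u₃ vanishes.
The determinant works out to 88 - 16*m.
Setting this to zero gives m = 11/2.

m = 11/2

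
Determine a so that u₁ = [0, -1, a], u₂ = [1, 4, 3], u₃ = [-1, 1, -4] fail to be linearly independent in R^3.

Place the vectors as rows of a 3×3 matrix; dependence ⇔ determinant zero.
Expanding, det = 5*a - 1.
Solving 5*a - 1 = 0 yields a = 1/5.

a = 1/5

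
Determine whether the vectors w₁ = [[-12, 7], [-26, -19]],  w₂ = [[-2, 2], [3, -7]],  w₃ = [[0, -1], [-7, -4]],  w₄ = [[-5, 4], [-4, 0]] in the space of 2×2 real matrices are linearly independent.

Write each element as a coordinate vector in ℝ⁴ using {E₁₁, E₁₂, E₂₁, E₂₂}.
Place the vectors as rows of a 4×4 matrix and reduce to echelon form.
The reduction yields 3 nonzero rows, so the rank is 3.
Since rank 3 < 4, the set is linearly dependent.

linearly dependent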